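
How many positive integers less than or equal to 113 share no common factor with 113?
112

113 = 113
φ(n) = n × ∏(1 - 1/p) for each prime p dividing n
φ(113) = 113 × (1 - 1/113) = 112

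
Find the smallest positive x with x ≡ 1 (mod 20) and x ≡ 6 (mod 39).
201

Using Chinese Remainder Theorem:
M = 20 × 39 = 780
M1 = 39, M2 = 20
y1 = 39^(-1) mod 20 = 19
y2 = 20^(-1) mod 39 = 2
x = (1×39×19 + 6×20×2) mod 780 = 201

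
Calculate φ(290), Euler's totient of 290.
112

290 = 2 × 5 × 29
φ(n) = n × ∏(1 - 1/p) for each prime p dividing n
φ(290) = 290 × (1 - 1/2) × (1 - 1/5) × (1 - 1/29) = 112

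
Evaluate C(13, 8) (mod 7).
6

Using Lucas' theorem:
Write n=13 and k=8 in base 7:
n in base 7: [1, 6]
k in base 7: [1, 1]
C(13,8) mod 7 = ∏ C(n_i, k_i) mod 7
Digit binomials (mod 7): C(1,1) = 1; C(6,1) = 6
Product: 1 × 6 = 6 ≡ 6 (mod 7)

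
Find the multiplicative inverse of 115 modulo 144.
139

gcd(115, 144) = 1, so the inverse exists.
Extended Euclidean algorithm on (144, 115):
144 = 1 × 115 + 29  ⟹  29 = (1)·144 + (-1)·115
115 = 3 × 29 + 28  ⟹  28 = (-3)·144 + (4)·115
29 = 1 × 28 + 1  ⟹  1 = (4)·144 + (-5)·115
So (-5)·115 ≡ 1 (mod 144), i.e. 115^(-1) ≡ -5 ≡ 139 (mod 144).
Check: 115 × 139 = 15985 ≡ 1 (mod 144)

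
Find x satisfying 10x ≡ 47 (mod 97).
x ≡ 92 (mod 97)

gcd(10, 97) = 1, which divides 47, so solutions exist.
Find 10^(-1) mod 97 by the extended Euclidean algorithm:
97 = 9 × 10 + 7  ⟹  7 = (1)·97 + (-9)·10
10 = 1 × 7 + 3  ⟹  3 = (-1)·97 + (10)·10
7 = 2 × 3 + 1  ⟹  1 = (3)·97 + (-29)·10
So (-29)·10 ≡ 1 (mod 97), i.e. 10^(-1) ≡ -29 ≡ 68 (mod 97).
x ≡ 68 × 47 = 3196 ≡ 92 (mod 97).
Check: 10 × 92 = 920 ≡ 47 (mod 97).
Unique solution: x ≡ 92 (mod 97)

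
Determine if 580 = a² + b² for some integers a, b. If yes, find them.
2² + 24² (a=2, b=24)

Factorization: 580 = 2^2 × 5 × 29
By Fermat: n is sum of two squares iff every prime p ≡ 3 (mod 4) appears to even power.
All primes ≡ 3 (mod 4) appear to even power.
Search a = 0, 1, 2, … for 580 - a² a perfect square: first hit at a = 2: 580 - 4 = 576 = 24².
580 = 2² + 24² = 4 + 576 ✓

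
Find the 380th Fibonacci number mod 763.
326

Matrix identity: Q^n = [[F_(n+1), F_n], [F_n, F_(n-1)]] with Q = [[1,1],[1,0]].
n = 380 = 101111100₂. Square-and-multiply, entries mod 763:
Q^1 = [[1,1],[1,0]]
Q^2 = (Q^1)² = [[2,1],[1,1]]
Q^5 = (Q^2)²·Q = [[8,5],[5,3]]
Q^11 = (Q^5)²·Q = [[144,89],[89,55]]
Q^23 = (Q^11)²·Q = [[588,426],[426,162]]
Q^47 = (Q^23)²·Q = [[553,750],[750,566]]
Q^95 = (Q^47)²·Q = [[728,15],[15,713]]
Q^190 = (Q^95)² = [[687,251],[251,436]]
Q^380 = (Q^190)² = [[107,326],[326,544]]
F_380 mod 763 = Q^380[0][1] = 326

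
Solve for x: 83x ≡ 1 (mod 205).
42

gcd(83, 205) = 1, so the inverse exists.
Extended Euclidean algorithm on (205, 83):
205 = 2 × 83 + 39  ⟹  39 = (1)·205 + (-2)·83
83 = 2 × 39 + 5  ⟹  5 = (-2)·205 + (5)·83
39 = 7 × 5 + 4  ⟹  4 = (15)·205 + (-37)·83
5 = 1 × 4 + 1  ⟹  1 = (-17)·205 + (42)·83
So (42)·83 ≡ 1 (mod 205), i.e. 83^(-1) ≡ 42 (mod 205).
Check: 83 × 42 = 3486 ≡ 1 (mod 205)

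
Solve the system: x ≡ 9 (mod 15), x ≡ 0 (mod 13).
39

Using Chinese Remainder Theorem:
M = 15 × 13 = 195
M1 = 13, M2 = 15
y1 = 13^(-1) mod 15 = 7
y2 = 15^(-1) mod 13 = 7
x = (9×13×7 + 0×15×7) mod 195 = 39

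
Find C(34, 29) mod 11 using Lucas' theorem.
0

Using Lucas' theorem:
Write n=34 and k=29 in base 11:
n in base 11: [3, 1]
k in base 11: [2, 7]
C(34,29) mod 11 = ∏ C(n_i, k_i) mod 11
Digit binomials (mod 11): C(3,2) = 3; C(1,7) = 0 (k_i > n_i)
Product: 3 × 0 = 0 ≡ 0 (mod 11)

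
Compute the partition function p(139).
13610949895

p(n) counts ways to write n as a sum of positive integers (order ignored).
Euler's pentagonal recurrence: p(k) = p(k-1) + p(k-2) - p(k-5) - p(k-7) + p(k-12) + p(k-15) - ... (offsets j(3j∓1)/2, signs ++--, p(0)=1, p(<0)=0).
DP table for k = 0..138: p(0)=1, p(1)=1, p(2)=2, p(3)=3, p(4)=5, p(5)=7, p(6)=11, p(7)=15, p(8)=22, p(9)=30, p(10)=42, p(11)=56, p(12)=77, p(13)=101, p(14)=135, p(15)=176, p(16)=231, p(17)=297, p(18)=385, p(19)=490, p(20)=627, p(21)=792, p(22)=1002, p(23)=1255, p(24)=1575, p(25)=1958, p(26)=2436, p(27)=3010, p(28)=3718, p(29)=4565, p(30)=5604, p(31)=6842, p(32)=8349, p(33)=10143, p(34)=12310, p(35)=14883, p(36)=17977, p(37)=21637, p(38)=26015, p(39)=31185, p(40)=37338, p(41)=44583, p(42)=53174, p(43)=63261, p(44)=75175, p(45)=89134, p(46)=105558, p(47)=124754, p(48)=147273, p(49)=173525, p(50)=204226, p(51)=239943, p(52)=281589, p(53)=329931, p(54)=386155, p(55)=451276, p(56)=526823, p(57)=614154, p(58)=715220, p(59)=831820, p(60)=966467, p(61)=1121505, p(62)=1300156, p(63)=1505499, p(64)=1741630, p(65)=2012558, p(66)=2323520, p(67)=2679689, p(68)=3087735, p(69)=3554345, p(70)=4087968, p(71)=4697205, p(72)=5392783, p(73)=6185689, p(74)=7089500, p(75)=8118264, p(76)=9289091, p(77)=10619863, p(78)=12132164, p(79)=13848650, p(80)=15796476, p(81)=18004327, p(82)=20506255, p(83)=23338469, p(84)=26543660, p(85)=30167357, p(86)=34262962, p(87)=38887673, p(88)=44108109, p(89)=49995925, p(90)=56634173, p(91)=64112359, p(92)=72533807, p(93)=82010177, p(94)=92669720, p(95)=104651419, p(96)=118114304, p(97)=133230930, p(98)=150198136, p(99)=169229875, p(100)=190569292, p(101)=214481126, p(102)=241265379, p(103)=271248950, p(104)=304801365, p(105)=342325709, p(106)=384276336, p(107)=431149389, p(108)=483502844, p(109)=541946240, p(110)=607163746, p(111)=679903203, p(112)=761002156, p(113)=851376628, p(114)=952050665, p(115)=1064144451, p(116)=1188908248, p(117)=1327710076, p(118)=1482074143, p(119)=1653668665, p(120)=1844349560, p(121)=2056148051, p(122)=2291320912, p(123)=2552338241, p(124)=2841940500, p(125)=3163127352, p(126)=3519222692, p(127)=3913864295, p(128)=4351078600, p(129)=4835271870, p(130)=5371315400, p(131)=5964539504, p(132)=6620830889, p(133)=7346629512, p(134)=8149040695, p(135)=9035836076, p(136)=10015581680, p(137)=11097645016, p(138)=12292341831.
Final step: p(139) = p(138) + p(137) - p(134) - p(132) + p(127) + p(124) - p(117) - p(113) + p(104) + p(99) - p(88) - p(82) + p(69) + p(62) - p(47) - p(39) + p(22) + p(13)
= 12292341831 + 11097645016 - 8149040695 - 6620830889 + 3913864295 + 2841940500 - 1327710076 - 851376628 + 304801365 + 169229875 - 44108109 - 20506255 + 3554345 + 1300156 - 124754 - 31185 + 1002 + 101
= 13610949895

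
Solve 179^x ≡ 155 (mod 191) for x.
145

Baby-step giant-step with step n = ⌈√191⌉ = 14.
Baby steps 179^j mod 191 (j:value) for j=0..13: 0:1, 1:179, 2:144, 3:182, 4:108, 5:41, 6:81, 7:174, 8:13, 9:35, 10:153, 11:74, 12:67, 13:151.
Giant-step multiplier: 179^(-14) ≡ 179^(190-14) = 179^176 ≡ 115 (mod 191).
Giant steps γ_i = 155·115^i mod 191: γ_0=155, γ_1=62, γ_2=63, γ_3=178, γ_4=33, γ_5=166, γ_6=181, γ_7=187, γ_8=113, γ_9=7, γ_10=41 (in table at j=5).
x = i·n + j = 10·14 + 5 = 145.
Check: 179^145 ≡ 155 (mod 191).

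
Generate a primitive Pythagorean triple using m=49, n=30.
(1501, 2940, 3301)

Euclid's formula: a = m² - n², b = 2mn, c = m² + n²
m = 49, n = 30
a = 49² - 30² = 2401 - 900 = 1501
b = 2 × 49 × 30 = 2940
c = 49² + 30² = 2401 + 900 = 3301
Verification: 1501² + 2940² = 2253001 + 8643600 = 10896601 = 3301² ✓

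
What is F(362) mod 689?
298

Matrix identity: Q^n = [[F_(n+1), F_n], [F_n, F_(n-1)]] with Q = [[1,1],[1,0]].
n = 362 = 101101010₂. Square-and-multiply, entries mod 689:
Q^1 = [[1,1],[1,0]]
Q^2 = (Q^1)² = [[2,1],[1,1]]
Q^5 = (Q^2)²·Q = [[8,5],[5,3]]
Q^11 = (Q^5)²·Q = [[144,89],[89,55]]
Q^22 = (Q^11)² = [[408,486],[486,611]]
Q^45 = (Q^22)²·Q = [[127,284],[284,532]]
Q^90 = (Q^45)² = [[325,437],[437,577]]
Q^181 = (Q^90)²·Q = [[390,324],[324,66]]
Q^362 = (Q^181)² = [[79,298],[298,470]]
F_362 mod 689 = Q^362[0][1] = 298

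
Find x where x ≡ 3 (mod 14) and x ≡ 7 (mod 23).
283

Using Chinese Remainder Theorem:
M = 14 × 23 = 322
M1 = 23, M2 = 14
y1 = 23^(-1) mod 14 = 11
y2 = 14^(-1) mod 23 = 5
x = (3×23×11 + 7×14×5) mod 322 = 283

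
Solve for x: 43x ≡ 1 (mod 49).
8

gcd(43, 49) = 1, so the inverse exists.
Extended Euclidean algorithm on (49, 43):
49 = 1 × 43 + 6  ⟹  6 = (1)·49 + (-1)·43
43 = 7 × 6 + 1  ⟹  1 = (-7)·49 + (8)·43
So (8)·43 ≡ 1 (mod 49), i.e. 43^(-1) ≡ 8 (mod 49).
Check: 43 × 8 = 344 ≡ 1 (mod 49)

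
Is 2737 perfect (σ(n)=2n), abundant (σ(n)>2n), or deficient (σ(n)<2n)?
deficient

Proper divisors of 2737: sum = 1 + 7 + 17 + 23 + 119 + 161 + 391 = 719
Since 719 < 2737, 2737 is deficient.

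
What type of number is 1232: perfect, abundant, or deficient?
abundant

Proper divisors of 1232: sum = 1 + 2 + 4 + 7 + 8 + 11 + 14 + 16 + ... + 154 + 176 + 308 + 616 (19 divisors) = 1744
Since 1744 > 1232, 1232 is abundant.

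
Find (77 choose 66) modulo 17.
0

Using Lucas' theorem:
Write n=77 and k=66 in base 17:
n in base 17: [4, 9]
k in base 17: [3, 15]
C(77,66) mod 17 = ∏ C(n_i, k_i) mod 17
Digit binomials (mod 17): C(4,3) = 4; C(9,15) = 0 (k_i > n_i)
Product: 4 × 0 = 0 ≡ 0 (mod 17)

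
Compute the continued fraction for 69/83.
[0; 1, 4, 1, 13]

Euclidean algorithm steps:
69 = 0 × 83 + 69
83 = 1 × 69 + 14
69 = 4 × 14 + 13
14 = 1 × 13 + 1
13 = 13 × 1 + 0
Continued fraction: [0; 1, 4, 1, 13]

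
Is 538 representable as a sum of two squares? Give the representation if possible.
3² + 23² (a=3, b=23)

Factorization: 538 = 2 × 269
By Fermat: n is sum of two squares iff every prime p ≡ 3 (mod 4) appears to even power.
All primes ≡ 3 (mod 4) appear to even power.
Search a = 0, 1, 2, … for 538 - a² a perfect square: first hit at a = 3: 538 - 9 = 529 = 23².
538 = 3² + 23² = 9 + 529 ✓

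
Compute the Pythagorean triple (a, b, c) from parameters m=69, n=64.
(665, 8832, 8857)

Euclid's formula: a = m² - n², b = 2mn, c = m² + n²
m = 69, n = 64
a = 69² - 64² = 4761 - 4096 = 665
b = 2 × 69 × 64 = 8832
c = 69² + 64² = 4761 + 4096 = 8857
Verification: 665² + 8832² = 442225 + 78004224 = 78446449 = 8857² ✓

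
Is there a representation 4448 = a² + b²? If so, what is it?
Not possible

Factorization: 4448 = 2^5 × 139
By Fermat: n is sum of two squares iff every prime p ≡ 3 (mod 4) appears to even power.
Prime(s) ≡ 3 (mod 4) with odd exponent: [(139, 1)]
Therefore 4448 cannot be expressed as a² + b².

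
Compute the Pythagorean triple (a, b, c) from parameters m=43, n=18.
(1525, 1548, 2173)

Euclid's formula: a = m² - n², b = 2mn, c = m² + n²
m = 43, n = 18
a = 43² - 18² = 1849 - 324 = 1525
b = 2 × 43 × 18 = 1548
c = 43² + 18² = 1849 + 324 = 2173
Verification: 1525² + 1548² = 2325625 + 2396304 = 4721929 = 2173² ✓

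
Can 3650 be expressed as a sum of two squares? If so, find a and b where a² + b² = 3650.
13² + 59² (a=13, b=59)

Factorization: 3650 = 2 × 5^2 × 73
By Fermat: n is sum of two squares iff every prime p ≡ 3 (mod 4) appears to even power.
All primes ≡ 3 (mod 4) appear to even power.
Search a = 0, 1, 2, … for 3650 - a² a perfect square: first hit at a = 13: 3650 - 169 = 3481 = 59².
3650 = 13² + 59² = 169 + 3481 ✓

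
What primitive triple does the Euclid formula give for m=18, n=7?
(275, 252, 373)

Euclid's formula: a = m² - n², b = 2mn, c = m² + n²
m = 18, n = 7
a = 18² - 7² = 324 - 49 = 275
b = 2 × 18 × 7 = 252
c = 18² + 7² = 324 + 49 = 373
Verification: 275² + 252² = 75625 + 63504 = 139129 = 373² ✓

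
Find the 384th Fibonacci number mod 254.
0

Matrix identity: Q^n = [[F_(n+1), F_n], [F_n, F_(n-1)]] with Q = [[1,1],[1,0]].
n = 384 = 110000000₂. Square-and-multiply, entries mod 254:
Q^1 = [[1,1],[1,0]]
Q^3 = (Q^1)²·Q = [[3,2],[2,1]]
Q^6 = (Q^3)² = [[13,8],[8,5]]
Q^12 = (Q^6)² = [[233,144],[144,89]]
Q^24 = (Q^12)² = [[95,140],[140,209]]
Q^48 = (Q^24)² = [[177,142],[142,35]]
Q^96 = (Q^48)² = [[185,132],[132,53]]
Q^192 = (Q^96)² = [[87,174],[174,167]]
Q^384 = (Q^192)² = [[253,0],[0,253]]
F_384 mod 254 = Q^384[0][1] = 0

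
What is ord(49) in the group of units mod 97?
48

97 is prime, so ord(49) divides φ(97) = 96.
Divisors of 96: 1, 2, 3, 4, 6, 8, 12, 16, 24, 32, 48, 96.
Repeated squaring: 49^1 ≡ 49, 49^2 ≡ 73, 49^4 ≡ 91, 49^8 ≡ 36, 49^16 ≡ 35, 49^32 ≡ 61, 49^64 ≡ 35 (mod 97).
Test 49^d mod 97 for each divisor d in increasing order:
49^1 ≡ 49
49^2 ≡ 73
49^3 = 49^2·49^1 ≡ 85
49^4 ≡ 91
49^6 = 49^4·49^2 ≡ 47
49^8 ≡ 36
49^12 = 49^8·49^4 ≡ 75
49^16 ≡ 35
49^24 = 49^16·49^8 ≡ 96
49^32 ≡ 61
49^48 = 49^32·49^16 ≡ 1  ← first divisor giving 1
The order is 48.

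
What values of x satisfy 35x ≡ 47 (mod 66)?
x ≡ 7 (mod 66)

gcd(35, 66) = 1, which divides 47, so solutions exist.
Find 35^(-1) mod 66 by the extended Euclidean algorithm:
66 = 1 × 35 + 31  ⟹  31 = (1)·66 + (-1)·35
35 = 1 × 31 + 4  ⟹  4 = (-1)·66 + (2)·35
31 = 7 × 4 + 3  ⟹  3 = (8)·66 + (-15)·35
4 = 1 × 3 + 1  ⟹  1 = (-9)·66 + (17)·35
So (17)·35 ≡ 1 (mod 66), i.e. 35^(-1) ≡ 17 (mod 66).
x ≡ 17 × 47 = 799 ≡ 7 (mod 66).
Check: 35 × 7 = 245 ≡ 47 (mod 66).
Unique solution: x ≡ 7 (mod 66)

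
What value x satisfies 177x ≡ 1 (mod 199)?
9

gcd(177, 199) = 1, so the inverse exists.
Extended Euclidean algorithm on (199, 177):
199 = 1 × 177 + 22  ⟹  22 = (1)·199 + (-1)·177
177 = 8 × 22 + 1  ⟹  1 = (-8)·199 + (9)·177
So (9)·177 ≡ 1 (mod 199), i.e. 177^(-1) ≡ 9 (mod 199).
Check: 177 × 9 = 1593 ≡ 1 (mod 199)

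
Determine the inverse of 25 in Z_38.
35

gcd(25, 38) = 1, so the inverse exists.
Extended Euclidean algorithm on (38, 25):
38 = 1 × 25 + 13  ⟹  13 = (1)·38 + (-1)·25
25 = 1 × 13 + 12  ⟹  12 = (-1)·38 + (2)·25
13 = 1 × 12 + 1  ⟹  1 = (2)·38 + (-3)·25
So (-3)·25 ≡ 1 (mod 38), i.e. 25^(-1) ≡ -3 ≡ 35 (mod 38).
Check: 25 × 35 = 875 ≡ 1 (mod 38)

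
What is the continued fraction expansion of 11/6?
[1; 1, 5]

Euclidean algorithm steps:
11 = 1 × 6 + 5
6 = 1 × 5 + 1
5 = 5 × 1 + 0
Continued fraction: [1; 1, 5]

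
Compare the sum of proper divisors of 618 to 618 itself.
abundant

Proper divisors of 618: sum = 1 + 2 + 3 + 6 + 103 + 206 + 309 = 630
Since 630 > 618, 618 is abundant.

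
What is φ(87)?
56

87 = 3 × 29
φ(n) = n × ∏(1 - 1/p) for each prime p dividing n
φ(87) = 87 × (1 - 1/3) × (1 - 1/29) = 56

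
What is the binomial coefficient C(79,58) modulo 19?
12

Using Lucas' theorem:
Write n=79 and k=58 in base 19:
n in base 19: [4, 3]
k in base 19: [3, 1]
C(79,58) mod 19 = ∏ C(n_i, k_i) mod 19
Digit binomials (mod 19): C(4,3) = 4; C(3,1) = 3
Product: 4 × 3 = 12 ≡ 12 (mod 19)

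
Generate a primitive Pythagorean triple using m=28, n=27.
(55, 1512, 1513)

Euclid's formula: a = m² - n², b = 2mn, c = m² + n²
m = 28, n = 27
a = 28² - 27² = 784 - 729 = 55
b = 2 × 28 × 27 = 1512
c = 28² + 27² = 784 + 729 = 1513
Verification: 55² + 1512² = 3025 + 2286144 = 2289169 = 1513² ✓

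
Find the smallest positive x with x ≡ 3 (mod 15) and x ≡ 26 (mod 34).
468

Using Chinese Remainder Theorem:
M = 15 × 34 = 510
M1 = 34, M2 = 15
y1 = 34^(-1) mod 15 = 4
y2 = 15^(-1) mod 34 = 25
x = (3×34×4 + 26×15×25) mod 510 = 468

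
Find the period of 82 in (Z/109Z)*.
18

109 is prime, so ord(82) divides φ(109) = 108.
Divisors of 108: 1, 2, 3, 4, 6, 9, 12, 18, 27, 36, 54, 108.
Repeated squaring: 82^1 ≡ 82, 82^2 ≡ 75, 82^4 ≡ 66, 82^8 ≡ 105, 82^16 ≡ 16, 82^32 ≡ 38, 82^64 ≡ 27 (mod 109).
Test 82^d mod 109 for each divisor d in increasing order:
82^1 ≡ 82
82^2 ≡ 75
82^3 = 82^2·82^1 ≡ 46
82^4 ≡ 66
82^6 = 82^4·82^2 ≡ 45
82^9 = 82^8·82^1 ≡ 108
82^12 = 82^8·82^4 ≡ 63
82^18 = 82^16·82^2 ≡ 1  ← first divisor giving 1
The order is 18.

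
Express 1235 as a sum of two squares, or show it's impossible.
Not possible

Factorization: 1235 = 5 × 13 × 19
By Fermat: n is sum of two squares iff every prime p ≡ 3 (mod 4) appears to even power.
Prime(s) ≡ 3 (mod 4) with odd exponent: [(19, 1)]
Therefore 1235 cannot be expressed as a² + b².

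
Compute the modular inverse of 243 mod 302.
87

gcd(243, 302) = 1, so the inverse exists.
Extended Euclidean algorithm on (302, 243):
302 = 1 × 243 + 59  ⟹  59 = (1)·302 + (-1)·243
243 = 4 × 59 + 7  ⟹  7 = (-4)·302 + (5)·243
59 = 8 × 7 + 3  ⟹  3 = (33)·302 + (-41)·243
7 = 2 × 3 + 1  ⟹  1 = (-70)·302 + (87)·243
So (87)·243 ≡ 1 (mod 302), i.e. 243^(-1) ≡ 87 (mod 302).
Check: 243 × 87 = 21141 ≡ 1 (mod 302)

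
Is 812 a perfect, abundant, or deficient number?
abundant

Proper divisors of 812: sum = 1 + 2 + 4 + 7 + 14 + 28 + 29 + 58 + 116 + 203 + 406 = 868
Since 868 > 812, 812 is abundant.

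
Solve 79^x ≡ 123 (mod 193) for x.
29

Baby-step giant-step with step n = ⌈√193⌉ = 14.
Baby steps 79^j mod 193 (j:value) for j=0..13: 0:1, 1:79, 2:65, 3:117, 4:172, 5:78, 6:179, 7:52, 8:55, 9:99, 10:101, 11:66, 12:3, 13:44.
Giant-step multiplier: 79^(-14) ≡ 79^(192-14) = 79^178 ≡ 97 (mod 193).
Giant steps γ_i = 123·97^i mod 193: γ_0=123, γ_1=158, γ_2=79 (in table at j=1).
x = i·n + j = 2·14 + 1 = 29.
Check: 79^29 ≡ 123 (mod 193).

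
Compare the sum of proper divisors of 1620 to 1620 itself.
abundant

Proper divisors of 1620: sum = 1 + 2 + 3 + 4 + 5 + 6 + 9 + 10 + ... + 324 + 405 + 540 + 810 (29 divisors) = 3462
Since 3462 > 1620, 1620 is abundant.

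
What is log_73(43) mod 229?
24

Baby-step giant-step with step n = ⌈√229⌉ = 16.
Baby steps 73^j mod 229 (j:value) for j=0..15: 0:1, 1:73, 2:62, 3:175, 4:180, 5:87, 6:168, 7:127, 8:111, 9:88, 10:12, 11:189, 12:57, 13:39, 14:99, 15:128.
Giant-step multiplier: 73^(-16) ≡ 73^(228-16) = 73^212 ≡ 173 (mod 229).
Giant steps γ_i = 43·173^i mod 229: γ_0=43, γ_1=111 (in table at j=8).
x = i·n + j = 1·16 + 8 = 24.
Check: 73^24 ≡ 43 (mod 229).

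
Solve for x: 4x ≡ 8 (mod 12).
x ≡ 2 (mod 3)

gcd(4, 12) = 4, which divides 8, so solutions exist.
Divide through by 4: x ≡ 2 (mod 3).
The coefficient of x is now 1, so x ≡ 2 (mod 3).
Check: 4 × 2 = 8 ≡ 8 (mod 12).
x ≡ 2 (mod 3), giving 4 solutions mod 12.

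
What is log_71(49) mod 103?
26

Baby-step giant-step with step n = ⌈√103⌉ = 11.
Baby steps 71^j mod 103 (j:value) for j=0..10: 0:1, 1:71, 2:97, 3:89, 4:36, 5:84, 6:93, 7:11, 8:60, 9:37, 10:52.
Giant-step multiplier: 71^(-11) ≡ 71^(102-11) = 71^91 ≡ 45 (mod 103).
Giant steps γ_i = 49·45^i mod 103: γ_0=49, γ_1=42, γ_2=36 (in table at j=4).
x = i·n + j = 2·11 + 4 = 26.
Check: 71^26 ≡ 49 (mod 103).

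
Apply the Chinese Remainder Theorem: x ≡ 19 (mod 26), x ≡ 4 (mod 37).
929

Using Chinese Remainder Theorem:
M = 26 × 37 = 962
M1 = 37, M2 = 26
y1 = 37^(-1) mod 26 = 19
y2 = 26^(-1) mod 37 = 10
x = (19×37×19 + 4×26×10) mod 962 = 929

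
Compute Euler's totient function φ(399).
216

399 = 3 × 7 × 19
φ(n) = n × ∏(1 - 1/p) for each prime p dividing n
φ(399) = 399 × (1 - 1/3) × (1 - 1/7) × (1 - 1/19) = 216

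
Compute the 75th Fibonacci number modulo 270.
110

Matrix identity: Q^n = [[F_(n+1), F_n], [F_n, F_(n-1)]] with Q = [[1,1],[1,0]].
n = 75 = 1001011₂. Square-and-multiply, entries mod 270:
Q^1 = [[1,1],[1,0]]
Q^2 = (Q^1)² = [[2,1],[1,1]]
Q^4 = (Q^2)² = [[5,3],[3,2]]
Q^9 = (Q^4)²·Q = [[55,34],[34,21]]
Q^18 = (Q^9)² = [[131,154],[154,247]]
Q^37 = (Q^18)²·Q = [[269,107],[107,162]]
Q^75 = (Q^37)²·Q = [[57,110],[110,217]]
F_75 mod 270 = Q^75[0][1] = 110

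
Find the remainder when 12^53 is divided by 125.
22

Repeated squaring. Binary of 53 = 110101.
12^1 ≡ 12 (mod 125); 12^2 ≡ 19 (mod 125); 12^4 ≡ 111 (mod 125); 12^8 ≡ 71 (mod 125); 12^16 ≡ 41 (mod 125); 12^32 ≡ 56 (mod 125)
12^53 = 12^1 × 12^4 × 12^16 × 12^32 ≡ 22 (mod 125)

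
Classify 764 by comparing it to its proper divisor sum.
deficient

Proper divisors of 764: sum = 1 + 2 + 4 + 191 + 382 = 580
Since 580 < 764, 764 is deficient.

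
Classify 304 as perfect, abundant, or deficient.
abundant

Proper divisors of 304: sum = 1 + 2 + 4 + 8 + 16 + 19 + 38 + 76 + 152 = 316
Since 316 > 304, 304 is abundant.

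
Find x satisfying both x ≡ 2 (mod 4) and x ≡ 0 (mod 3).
6

Using Chinese Remainder Theorem:
M = 4 × 3 = 12
M1 = 3, M2 = 4
y1 = 3^(-1) mod 4 = 3
y2 = 4^(-1) mod 3 = 1
x = (2×3×3 + 0×4×1) mod 12 = 6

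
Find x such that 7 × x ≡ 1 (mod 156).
67

gcd(7, 156) = 1, so the inverse exists.
Extended Euclidean algorithm on (156, 7):
156 = 22 × 7 + 2  ⟹  2 = (1)·156 + (-22)·7
7 = 3 × 2 + 1  ⟹  1 = (-3)·156 + (67)·7
So (67)·7 ≡ 1 (mod 156), i.e. 7^(-1) ≡ 67 (mod 156).
Check: 7 × 67 = 469 ≡ 1 (mod 156)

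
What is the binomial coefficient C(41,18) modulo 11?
2

Using Lucas' theorem:
Write n=41 and k=18 in base 11:
n in base 11: [3, 8]
k in base 11: [1, 7]
C(41,18) mod 11 = ∏ C(n_i, k_i) mod 11
Digit binomials (mod 11): C(3,1) = 3; C(8,7) = 8
Product: 3 × 8 = 24 ≡ 2 (mod 11)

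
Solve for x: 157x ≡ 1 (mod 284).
161

gcd(157, 284) = 1, so the inverse exists.
Extended Euclidean algorithm on (284, 157):
284 = 1 × 157 + 127  ⟹  127 = (1)·284 + (-1)·157
157 = 1 × 127 + 30  ⟹  30 = (-1)·284 + (2)·157
127 = 4 × 30 + 7  ⟹  7 = (5)·284 + (-9)·157
30 = 4 × 7 + 2  ⟹  2 = (-21)·284 + (38)·157
7 = 3 × 2 + 1  ⟹  1 = (68)·284 + (-123)·157
So (-123)·157 ≡ 1 (mod 284), i.e. 157^(-1) ≡ -123 ≡ 161 (mod 284).
Check: 157 × 161 = 25277 ≡ 1 (mod 284)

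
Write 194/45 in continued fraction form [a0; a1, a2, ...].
[4; 3, 4, 1, 2]

Euclidean algorithm steps:
194 = 4 × 45 + 14
45 = 3 × 14 + 3
14 = 4 × 3 + 2
3 = 1 × 2 + 1
2 = 2 × 1 + 0
Continued fraction: [4; 3, 4, 1, 2]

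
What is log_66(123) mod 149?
60

Baby-step giant-step with step n = ⌈√149⌉ = 13.
Baby steps 66^j mod 149 (j:value) for j=0..12: 0:1, 1:66, 2:35, 3:75, 4:33, 5:92, 6:112, 7:91, 8:46, 9:56, 10:120, 11:23, 12:28.
Giant-step multiplier: 66^(-13) ≡ 66^(148-13) = 66^135 ≡ 77 (mod 149).
Giant steps γ_i = 123·77^i mod 149: γ_0=123, γ_1=84, γ_2=61, γ_3=78, γ_4=46 (in table at j=8).
x = i·n + j = 4·13 + 8 = 60.
Check: 66^60 ≡ 123 (mod 149).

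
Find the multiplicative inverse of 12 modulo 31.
13

gcd(12, 31) = 1, so the inverse exists.
Extended Euclidean algorithm on (31, 12):
31 = 2 × 12 + 7  ⟹  7 = (1)·31 + (-2)·12
12 = 1 × 7 + 5  ⟹  5 = (-1)·31 + (3)·12
7 = 1 × 5 + 2  ⟹  2 = (2)·31 + (-5)·12
5 = 2 × 2 + 1  ⟹  1 = (-5)·31 + (13)·12
So (13)·12 ≡ 1 (mod 31), i.e. 12^(-1) ≡ 13 (mod 31).
Check: 12 × 13 = 156 ≡ 1 (mod 31)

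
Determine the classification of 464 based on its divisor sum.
abundant

Proper divisors of 464: sum = 1 + 2 + 4 + 8 + 16 + 29 + 58 + 116 + 232 = 466
Since 466 > 464, 464 is abundant.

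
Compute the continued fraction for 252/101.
[2; 2, 50]

Euclidean algorithm steps:
252 = 2 × 101 + 50
101 = 2 × 50 + 1
50 = 50 × 1 + 0
Continued fraction: [2; 2, 50]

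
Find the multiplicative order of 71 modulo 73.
18

73 is prime, so ord(71) divides φ(73) = 72.
Divisors of 72: 1, 2, 3, 4, 6, 8, 9, 12, 18, 24, 36, 72.
Repeated squaring: 71^1 ≡ 71, 71^2 ≡ 4, 71^4 ≡ 16, 71^8 ≡ 37, 71^16 ≡ 55, 71^32 ≡ 32, 71^64 ≡ 2 (mod 73).
Test 71^d mod 73 for each divisor d in increasing order:
71^1 ≡ 71
71^2 ≡ 4
71^3 = 71^2·71^1 ≡ 65
71^4 ≡ 16
71^6 = 71^4·71^2 ≡ 64
71^8 ≡ 37
71^9 = 71^8·71^1 ≡ 72
71^12 = 71^8·71^4 ≡ 8
71^18 = 71^16·71^2 ≡ 1  ← first divisor giving 1
The order is 18.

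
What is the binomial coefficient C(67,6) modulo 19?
1

Using Lucas' theorem:
Write n=67 and k=6 in base 19:
n in base 19: [3, 10]
k in base 19: [0, 6]
C(67,6) mod 19 = ∏ C(n_i, k_i) mod 19
Digit binomials (mod 19): C(3,0) = 1; C(10,6) = 210 ≡ 1
Product: 1 × 1 = 1 ≡ 1 (mod 19)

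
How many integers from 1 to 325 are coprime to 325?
240

325 = 5^2 × 13
φ(n) = n × ∏(1 - 1/p) for each prime p dividing n
φ(325) = 325 × (1 - 1/5) × (1 - 1/13) = 240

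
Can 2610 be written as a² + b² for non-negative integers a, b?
3² + 51² (a=3, b=51)

Factorization: 2610 = 2 × 3^2 × 5 × 29
By Fermat: n is sum of two squares iff every prime p ≡ 3 (mod 4) appears to even power.
All primes ≡ 3 (mod 4) appear to even power.
Search a = 0, 1, 2, … for 2610 - a² a perfect square: first hit at a = 3: 2610 - 9 = 2601 = 51².
2610 = 3² + 51² = 9 + 2601 ✓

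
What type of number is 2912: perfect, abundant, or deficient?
abundant

Proper divisors of 2912: sum = 1 + 2 + 4 + 7 + 8 + 13 + 14 + 16 + ... + 364 + 416 + 728 + 1456 (23 divisors) = 4144
Since 4144 > 2912, 2912 is abundant.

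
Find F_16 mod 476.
35

Matrix identity: Q^n = [[F_(n+1), F_n], [F_n, F_(n-1)]] with Q = [[1,1],[1,0]].
n = 16 = 10000₂. Square-and-multiply, entries mod 476:
Q^1 = [[1,1],[1,0]]
Q^2 = (Q^1)² = [[2,1],[1,1]]
Q^4 = (Q^2)² = [[5,3],[3,2]]
Q^8 = (Q^4)² = [[34,21],[21,13]]
Q^16 = (Q^8)² = [[169,35],[35,134]]
F_16 mod 476 = Q^16[0][1] = 35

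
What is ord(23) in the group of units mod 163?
18

163 is prime, so ord(23) divides φ(163) = 162.
Divisors of 162: 1, 2, 3, 6, 9, 18, 27, 54, 81, 162.
Repeated squaring: 23^1 ≡ 23, 23^2 ≡ 40, 23^4 ≡ 133, 23^8 ≡ 85, 23^16 ≡ 53, 23^32 ≡ 38, 23^64 ≡ 140, 23^128 ≡ 40 (mod 163).
Test 23^d mod 163 for each divisor d in increasing order:
23^1 ≡ 23
23^2 ≡ 40
23^3 = 23^2·23^1 ≡ 105
23^6 = 23^4·23^2 ≡ 104
23^9 = 23^8·23^1 ≡ 162
23^18 = 23^16·23^2 ≡ 1  ← first divisor giving 1
The order is 18.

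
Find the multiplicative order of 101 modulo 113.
112

113 is prime, so ord(101) divides φ(113) = 112.
Divisors of 112: 1, 2, 4, 7, 8, 14, 16, 28, 56, 112.
Repeated squaring: 101^1 ≡ 101, 101^2 ≡ 31, 101^4 ≡ 57, 101^8 ≡ 85, 101^16 ≡ 106, 101^32 ≡ 49, 101^64 ≡ 28 (mod 113).
Test 101^d mod 113 for each divisor d in increasing order:
101^1 ≡ 101
101^2 ≡ 31
101^4 ≡ 57
101^7 = 101^4·101^2·101^1 ≡ 40
101^8 ≡ 85
101^14 = 101^8·101^4·101^2 ≡ 18
101^16 ≡ 106
101^28 = 101^16·101^8·101^4 ≡ 98
101^56 = 101^32·101^16·101^8 ≡ 112
101^112 = 101^64·101^32·101^16 ≡ 1  ← first divisor giving 1
The order is 112.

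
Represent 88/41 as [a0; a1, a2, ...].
[2; 6, 1, 5]

Euclidean algorithm steps:
88 = 2 × 41 + 6
41 = 6 × 6 + 5
6 = 1 × 5 + 1
5 = 5 × 1 + 0
Continued fraction: [2; 6, 1, 5]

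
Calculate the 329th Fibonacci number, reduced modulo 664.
13

Matrix identity: Q^n = [[F_(n+1), F_n], [F_n, F_(n-1)]] with Q = [[1,1],[1,0]].
n = 329 = 101001001₂. Square-and-multiply, entries mod 664:
Q^1 = [[1,1],[1,0]]
Q^2 = (Q^1)² = [[2,1],[1,1]]
Q^5 = (Q^2)²·Q = [[8,5],[5,3]]
Q^10 = (Q^5)² = [[89,55],[55,34]]
Q^20 = (Q^10)² = [[322,125],[125,197]]
Q^41 = (Q^20)²·Q = [[256,453],[453,467]]
Q^82 = (Q^41)² = [[497,167],[167,330]]
Q^164 = (Q^82)² = [[2,661],[661,5]]
Q^329 = (Q^164)²·Q = [[656,13],[13,643]]
F_329 mod 664 = Q^329[0][1] = 13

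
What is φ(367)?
366

367 = 367
φ(n) = n × ∏(1 - 1/p) for each prime p dividing n
φ(367) = 367 × (1 - 1/367) = 366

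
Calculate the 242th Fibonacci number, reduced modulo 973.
561

Matrix identity: Q^n = [[F_(n+1), F_n], [F_n, F_(n-1)]] with Q = [[1,1],[1,0]].
n = 242 = 11110010₂. Square-and-multiply, entries mod 973:
Q^1 = [[1,1],[1,0]]
Q^3 = (Q^1)²·Q = [[3,2],[2,1]]
Q^7 = (Q^3)²·Q = [[21,13],[13,8]]
Q^15 = (Q^7)²·Q = [[14,610],[610,377]]
Q^30 = (Q^15)² = [[610,125],[125,485]]
Q^60 = (Q^30)² = [[471,655],[655,789]]
Q^121 = (Q^60)²·Q = [[125,902],[902,196]]
Q^242 = (Q^121)² = [[233,561],[561,645]]
F_242 mod 973 = Q^242[0][1] = 561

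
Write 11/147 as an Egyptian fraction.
1/14 + 1/294

Greedy algorithm:
11/147: ceiling(147/11) = 14, use 1/14
1/294: ceiling(294/1) = 294, use 1/294
Result: 11/147 = 1/14 + 1/294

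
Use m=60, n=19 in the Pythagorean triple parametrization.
(3239, 2280, 3961)

Euclid's formula: a = m² - n², b = 2mn, c = m² + n²
m = 60, n = 19
a = 60² - 19² = 3600 - 361 = 3239
b = 2 × 60 × 19 = 2280
c = 60² + 19² = 3600 + 361 = 3961
Verification: 3239² + 2280² = 10491121 + 5198400 = 15689521 = 3961² ✓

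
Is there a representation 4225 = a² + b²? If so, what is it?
0² + 65² (a=0, b=65)

Factorization: 4225 = 5^2 × 13^2
By Fermat: n is sum of two squares iff every prime p ≡ 3 (mod 4) appears to even power.
All primes ≡ 3 (mod 4) appear to even power.
Search a = 0, 1, 2, … for 4225 - a² a perfect square: first hit at a = 0: 4225 - 0 = 4225 = 65².
4225 = 0² + 65² = 0 + 4225 ✓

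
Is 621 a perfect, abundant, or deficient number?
deficient

Proper divisors of 621: sum = 1 + 3 + 9 + 23 + 27 + 69 + 207 = 339
Since 339 < 621, 621 is deficient.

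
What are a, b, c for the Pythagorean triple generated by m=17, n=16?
(33, 544, 545)

Euclid's formula: a = m² - n², b = 2mn, c = m² + n²
m = 17, n = 16
a = 17² - 16² = 289 - 256 = 33
b = 2 × 17 × 16 = 544
c = 17² + 16² = 289 + 256 = 545
Verification: 33² + 544² = 1089 + 295936 = 297025 = 545² ✓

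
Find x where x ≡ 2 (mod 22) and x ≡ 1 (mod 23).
24

Using Chinese Remainder Theorem:
M = 22 × 23 = 506
M1 = 23, M2 = 22
y1 = 23^(-1) mod 22 = 1
y2 = 22^(-1) mod 23 = 22
x = (2×23×1 + 1×22×22) mod 506 = 24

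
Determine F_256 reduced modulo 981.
159

Matrix identity: Q^n = [[F_(n+1), F_n], [F_n, F_(n-1)]] with Q = [[1,1],[1,0]].
n = 256 = 100000000₂. Square-and-multiply, entries mod 981:
Q^1 = [[1,1],[1,0]]
Q^2 = (Q^1)² = [[2,1],[1,1]]
Q^4 = (Q^2)² = [[5,3],[3,2]]
Q^8 = (Q^4)² = [[34,21],[21,13]]
Q^16 = (Q^8)² = [[616,6],[6,610]]
Q^32 = (Q^16)² = [[826,489],[489,337]]
Q^64 = (Q^32)² = [[238,708],[708,511]]
Q^128 = (Q^64)² = [[700,552],[552,148]]
Q^256 = (Q^128)² = [[94,159],[159,916]]
F_256 mod 981 = Q^256[0][1] = 159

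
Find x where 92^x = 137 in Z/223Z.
67

Baby-step giant-step with step n = ⌈√223⌉ = 15.
Baby steps 92^j mod 223 (j:value) for j=0..14: 0:1, 1:92, 2:213, 3:195, 4:100, 5:57, 6:115, 7:99, 8:188, 9:125, 10:127, 11:88, 12:68, 13:12, 14:212.
Giant-step multiplier: 92^(-15) ≡ 92^(222-15) = 92^207 ≡ 13 (mod 223).
Giant steps γ_i = 137·13^i mod 223: γ_0=137, γ_1=220, γ_2=184, γ_3=162, γ_4=99 (in table at j=7).
x = i·n + j = 4·15 + 7 = 67.
Check: 92^67 ≡ 137 (mod 223).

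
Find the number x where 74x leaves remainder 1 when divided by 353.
291

gcd(74, 353) = 1, so the inverse exists.
Extended Euclidean algorithm on (353, 74):
353 = 4 × 74 + 57  ⟹  57 = (1)·353 + (-4)·74
74 = 1 × 57 + 17  ⟹  17 = (-1)·353 + (5)·74
57 = 3 × 17 + 6  ⟹  6 = (4)·353 + (-19)·74
17 = 2 × 6 + 5  ⟹  5 = (-9)·353 + (43)·74
6 = 1 × 5 + 1  ⟹  1 = (13)·353 + (-62)·74
So (-62)·74 ≡ 1 (mod 353), i.e. 74^(-1) ≡ -62 ≡ 291 (mod 353).
Check: 74 × 291 = 21534 ≡ 1 (mod 353)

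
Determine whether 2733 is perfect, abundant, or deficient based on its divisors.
deficient

Proper divisors of 2733: sum = 1 + 3 + 911 = 915
Since 915 < 2733, 2733 is deficient.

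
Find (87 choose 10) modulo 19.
11

Using Lucas' theorem:
Write n=87 and k=10 in base 19:
n in base 19: [4, 11]
k in base 19: [0, 10]
C(87,10) mod 19 = ∏ C(n_i, k_i) mod 19
Digit binomials (mod 19): C(4,0) = 1; C(11,10) = 11
Product: 1 × 11 = 11 ≡ 11 (mod 19)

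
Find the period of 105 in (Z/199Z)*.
198

199 is prime, so ord(105) divides φ(199) = 198.
Divisors of 198: 1, 2, 3, 6, 9, 11, 18, 22, 33, 66, 99, 198.
Repeated squaring: 105^1 ≡ 105, 105^2 ≡ 80, 105^4 ≡ 32, 105^8 ≡ 29, 105^16 ≡ 45, 105^32 ≡ 35, 105^64 ≡ 31, 105^128 ≡ 165 (mod 199).
Test 105^d mod 199 for each divisor d in increasing order:
105^1 ≡ 105
105^2 ≡ 80
105^3 = 105^2·105^1 ≡ 42
105^6 = 105^4·105^2 ≡ 172
105^9 = 105^8·105^1 ≡ 60
105^11 = 105^8·105^2·105^1 ≡ 24
105^18 = 105^16·105^2 ≡ 18
105^22 = 105^16·105^4·105^2 ≡ 178
105^33 = 105^32·105^1 ≡ 93
105^66 = 105^64·105^2 ≡ 92
105^99 = 105^64·105^32·105^2·105^1 ≡ 198
105^198 = 105^128·105^64·105^4·105^2 ≡ 1  ← first divisor giving 1
The order is 198.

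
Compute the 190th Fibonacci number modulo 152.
55

Matrix identity: Q^n = [[F_(n+1), F_n], [F_n, F_(n-1)]] with Q = [[1,1],[1,0]].
n = 190 = 10111110₂. Square-and-multiply, entries mod 152:
Q^1 = [[1,1],[1,0]]
Q^2 = (Q^1)² = [[2,1],[1,1]]
Q^5 = (Q^2)²·Q = [[8,5],[5,3]]
Q^11 = (Q^5)²·Q = [[144,89],[89,55]]
Q^23 = (Q^11)²·Q = [[8,81],[81,79]]
Q^47 = (Q^23)²·Q = [[144,89],[89,55]]
Q^95 = (Q^47)²·Q = [[8,81],[81,79]]
Q^190 = (Q^95)² = [[89,55],[55,34]]
F_190 mod 152 = Q^190[0][1] = 55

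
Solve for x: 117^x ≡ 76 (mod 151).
10

Baby-step giant-step with step n = ⌈√151⌉ = 13.
Baby steps 117^j mod 151 (j:value) for j=0..12: 0:1, 1:117, 2:99, 3:107, 4:137, 5:23, 6:124, 7:12, 8:45, 9:131, 10:76, 11:134, 12:125.
h = 76 is already in the table at j=10, so x = 10.
Check: 117^10 ≡ 76 (mod 151).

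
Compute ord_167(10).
166

167 is prime, so ord(10) divides φ(167) = 166.
Divisors of 166: 1, 2, 83, 166.
Repeated squaring: 10^1 ≡ 10, 10^2 ≡ 100, 10^4 ≡ 147, 10^8 ≡ 66, 10^16 ≡ 14, 10^32 ≡ 29, 10^64 ≡ 6, 10^128 ≡ 36 (mod 167).
Test 10^d mod 167 for each divisor d in increasing order:
10^1 ≡ 10
10^2 ≡ 100
10^83 = 10^64·10^16·10^2·10^1 ≡ 166
10^166 = 10^128·10^32·10^4·10^2 ≡ 1  ← first divisor giving 1
The order is 166.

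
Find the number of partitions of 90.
56634173

p(n) counts ways to write n as a sum of positive integers (order ignored).
Euler's pentagonal recurrence: p(k) = p(k-1) + p(k-2) - p(k-5) - p(k-7) + p(k-12) + p(k-15) - ... (offsets j(3j∓1)/2, signs ++--, p(0)=1, p(<0)=0).
DP table for k = 0..89: p(0)=1, p(1)=1, p(2)=2, p(3)=3, p(4)=5, p(5)=7, p(6)=11, p(7)=15, p(8)=22, p(9)=30, p(10)=42, p(11)=56, p(12)=77, p(13)=101, p(14)=135, p(15)=176, p(16)=231, p(17)=297, p(18)=385, p(19)=490, p(20)=627, p(21)=792, p(22)=1002, p(23)=1255, p(24)=1575, p(25)=1958, p(26)=2436, p(27)=3010, p(28)=3718, p(29)=4565, p(30)=5604, p(31)=6842, p(32)=8349, p(33)=10143, p(34)=12310, p(35)=14883, p(36)=17977, p(37)=21637, p(38)=26015, p(39)=31185, p(40)=37338, p(41)=44583, p(42)=53174, p(43)=63261, p(44)=75175, p(45)=89134, p(46)=105558, p(47)=124754, p(48)=147273, p(49)=173525, p(50)=204226, p(51)=239943, p(52)=281589, p(53)=329931, p(54)=386155, p(55)=451276, p(56)=526823, p(57)=614154, p(58)=715220, p(59)=831820, p(60)=966467, p(61)=1121505, p(62)=1300156, p(63)=1505499, p(64)=1741630, p(65)=2012558, p(66)=2323520, p(67)=2679689, p(68)=3087735, p(69)=3554345, p(70)=4087968, p(71)=4697205, p(72)=5392783, p(73)=6185689, p(74)=7089500, p(75)=8118264, p(76)=9289091, p(77)=10619863, p(78)=12132164, p(79)=13848650, p(80)=15796476, p(81)=18004327, p(82)=20506255, p(83)=23338469, p(84)=26543660, p(85)=30167357, p(86)=34262962, p(87)=38887673, p(88)=44108109, p(89)=49995925.
Final step: p(90) = p(89) + p(88) - p(85) - p(83) + p(78) + p(75) - p(68) - p(64) + p(55) + p(50) - p(39) - p(33) + p(20) + p(13)
= 49995925 + 44108109 - 30167357 - 23338469 + 12132164 + 8118264 - 3087735 - 1741630 + 451276 + 204226 - 31185 - 10143 + 627 + 101
= 56634173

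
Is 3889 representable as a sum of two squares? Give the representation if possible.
17² + 60² (a=17, b=60)

Factorization: 3889 = 3889
By Fermat: n is sum of two squares iff every prime p ≡ 3 (mod 4) appears to even power.
All primes ≡ 3 (mod 4) appear to even power.
Search a = 0, 1, 2, … for 3889 - a² a perfect square: first hit at a = 17: 3889 - 289 = 3600 = 60².
3889 = 17² + 60² = 289 + 3600 ✓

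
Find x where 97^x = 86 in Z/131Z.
25

Baby-step giant-step with step n = ⌈√131⌉ = 12.
Baby steps 97^j mod 131 (j:value) for j=0..11: 0:1, 1:97, 2:108, 3:127, 4:5, 5:92, 6:16, 7:111, 8:25, 9:67, 10:80, 11:31.
Giant-step multiplier: 97^(-12) ≡ 97^(130-12) = 97^118 ≡ 109 (mod 131).
Giant steps γ_i = 86·109^i mod 131: γ_0=86, γ_1=73, γ_2=97 (in table at j=1).
x = i·n + j = 2·12 + 1 = 25.
Check: 97^25 ≡ 86 (mod 131).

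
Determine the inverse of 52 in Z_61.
27

gcd(52, 61) = 1, so the inverse exists.
Extended Euclidean algorithm on (61, 52):
61 = 1 × 52 + 9  ⟹  9 = (1)·61 + (-1)·52
52 = 5 × 9 + 7  ⟹  7 = (-5)·61 + (6)·52
9 = 1 × 7 + 2  ⟹  2 = (6)·61 + (-7)·52
7 = 3 × 2 + 1  ⟹  1 = (-23)·61 + (27)·52
So (27)·52 ≡ 1 (mod 61), i.e. 52^(-1) ≡ 27 (mod 61).
Check: 52 × 27 = 1404 ≡ 1 (mod 61)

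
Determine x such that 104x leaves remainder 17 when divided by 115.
x ≡ 103 (mod 115)

gcd(104, 115) = 1, which divides 17, so solutions exist.
Find 104^(-1) mod 115 by the extended Euclidean algorithm:
115 = 1 × 104 + 11  ⟹  11 = (1)·115 + (-1)·104
104 = 9 × 11 + 5  ⟹  5 = (-9)·115 + (10)·104
11 = 2 × 5 + 1  ⟹  1 = (19)·115 + (-21)·104
So (-21)·104 ≡ 1 (mod 115), i.e. 104^(-1) ≡ -21 ≡ 94 (mod 115).
x ≡ 94 × 17 = 1598 ≡ 103 (mod 115).
Check: 104 × 103 = 10712 ≡ 17 (mod 115).
Unique solution: x ≡ 103 (mod 115)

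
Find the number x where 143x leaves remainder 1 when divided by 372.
359

gcd(143, 372) = 1, so the inverse exists.
Extended Euclidean algorithm on (372, 143):
372 = 2 × 143 + 86  ⟹  86 = (1)·372 + (-2)·143
143 = 1 × 86 + 57  ⟹  57 = (-1)·372 + (3)·143
86 = 1 × 57 + 29  ⟹  29 = (2)·372 + (-5)·143
57 = 1 × 29 + 28  ⟹  28 = (-3)·372 + (8)·143
29 = 1 × 28 + 1  ⟹  1 = (5)·372 + (-13)·143
So (-13)·143 ≡ 1 (mod 372), i.e. 143^(-1) ≡ -13 ≡ 359 (mod 372).
Check: 143 × 359 = 51337 ≡ 1 (mod 372)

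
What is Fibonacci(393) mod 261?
88

Matrix identity: Q^n = [[F_(n+1), F_n], [F_n, F_(n-1)]] with Q = [[1,1],[1,0]].
n = 393 = 110001001₂. Square-and-multiply, entries mod 261:
Q^1 = [[1,1],[1,0]]
Q^3 = (Q^1)²·Q = [[3,2],[2,1]]
Q^6 = (Q^3)² = [[13,8],[8,5]]
Q^12 = (Q^6)² = [[233,144],[144,89]]
Q^24 = (Q^12)² = [[118,171],[171,208]]
Q^49 = (Q^24)²·Q = [[253,100],[100,153]]
Q^98 = (Q^49)² = [[146,145],[145,1]]
Q^196 = (Q^98)² = [[59,174],[174,146]]
Q^393 = (Q^196)²·Q = [[1,88],[88,174]]
F_393 mod 261 = Q^393[0][1] = 88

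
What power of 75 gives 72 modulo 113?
74

Baby-step giant-step with step n = ⌈√113⌉ = 11.
Baby steps 75^j mod 113 (j:value) for j=0..10: 0:1, 1:75, 2:88, 3:46, 4:60, 5:93, 6:82, 7:48, 8:97, 9:43, 10:61.
Giant-step multiplier: 75^(-11) ≡ 75^(112-11) = 75^101 ≡ 37 (mod 113).
Giant steps γ_i = 72·37^i mod 113: γ_0=72, γ_1=65, γ_2=32, γ_3=54, γ_4=77, γ_5=24, γ_6=97 (in table at j=8).
x = i·n + j = 6·11 + 8 = 74.
Check: 75^74 ≡ 72 (mod 113).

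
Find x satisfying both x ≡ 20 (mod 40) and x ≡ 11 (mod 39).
1220

Using Chinese Remainder Theorem:
M = 40 × 39 = 1560
M1 = 39, M2 = 40
y1 = 39^(-1) mod 40 = 39
y2 = 40^(-1) mod 39 = 1
x = (20×39×39 + 11×40×1) mod 1560 = 1220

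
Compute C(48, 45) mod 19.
6

Using Lucas' theorem:
Write n=48 and k=45 in base 19:
n in base 19: [2, 10]
k in base 19: [2, 7]
C(48,45) mod 19 = ∏ C(n_i, k_i) mod 19
Digit binomials (mod 19): C(2,2) = 1; C(10,7) = 120 ≡ 6
Product: 1 × 6 = 6 ≡ 6 (mod 19)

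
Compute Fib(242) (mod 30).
1

Matrix identity: Q^n = [[F_(n+1), F_n], [F_n, F_(n-1)]] with Q = [[1,1],[1,0]].
n = 242 = 11110010₂. Square-and-multiply, entries mod 30:
Q^1 = [[1,1],[1,0]]
Q^3 = (Q^1)²·Q = [[3,2],[2,1]]
Q^7 = (Q^3)²·Q = [[21,13],[13,8]]
Q^15 = (Q^7)²·Q = [[27,10],[10,17]]
Q^30 = (Q^15)² = [[19,20],[20,29]]
Q^60 = (Q^30)² = [[11,0],[0,11]]
Q^121 = (Q^60)²·Q = [[1,1],[1,0]]
Q^242 = (Q^121)² = [[2,1],[1,1]]
F_242 mod 30 = Q^242[0][1] = 1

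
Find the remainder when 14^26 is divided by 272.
144

Repeated squaring. Binary of 26 = 11010.
14^1 ≡ 14 (mod 272); 14^2 ≡ 196 (mod 272); 14^4 ≡ 64 (mod 272); 14^8 ≡ 16 (mod 272); 14^16 ≡ 256 (mod 272)
14^26 = 14^2 × 14^8 × 14^16 ≡ 144 (mod 272)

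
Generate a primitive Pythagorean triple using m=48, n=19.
(1943, 1824, 2665)

Euclid's formula: a = m² - n², b = 2mn, c = m² + n²
m = 48, n = 19
a = 48² - 19² = 2304 - 361 = 1943
b = 2 × 48 × 19 = 1824
c = 48² + 19² = 2304 + 361 = 2665
Verification: 1943² + 1824² = 3775249 + 3326976 = 7102225 = 2665² ✓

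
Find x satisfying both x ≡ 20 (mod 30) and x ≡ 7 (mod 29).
500

Using Chinese Remainder Theorem:
M = 30 × 29 = 870
M1 = 29, M2 = 30
y1 = 29^(-1) mod 30 = 29
y2 = 30^(-1) mod 29 = 1
x = (20×29×29 + 7×30×1) mod 870 = 500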